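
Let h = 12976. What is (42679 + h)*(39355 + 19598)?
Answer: 3281029215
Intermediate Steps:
(42679 + h)*(39355 + 19598) = (42679 + 12976)*(39355 + 19598) = 55655*58953 = 3281029215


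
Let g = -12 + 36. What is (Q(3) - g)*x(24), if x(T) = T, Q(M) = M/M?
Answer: -552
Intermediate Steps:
g = 24
Q(M) = 1
(Q(3) - g)*x(24) = (1 - 1*24)*24 = (1 - 24)*24 = -23*24 = -552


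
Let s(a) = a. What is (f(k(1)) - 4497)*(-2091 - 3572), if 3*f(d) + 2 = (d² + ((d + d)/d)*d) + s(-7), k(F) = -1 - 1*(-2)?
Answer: 25477837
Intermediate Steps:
k(F) = 1 (k(F) = -1 + 2 = 1)
f(d) = -3 + d²/3 + 2*d/3 (f(d) = -⅔ + ((d² + ((d + d)/d)*d) - 7)/3 = -⅔ + ((d² + ((2*d)/d)*d) - 7)/3 = -⅔ + ((d² + 2*d) - 7)/3 = -⅔ + (-7 + d² + 2*d)/3 = -⅔ + (-7/3 + d²/3 + 2*d/3) = -3 + d²/3 + 2*d/3)
(f(k(1)) - 4497)*(-2091 - 3572) = ((-3 + (⅓)*1² + (⅔)*1) - 4497)*(-2091 - 3572) = ((-3 + (⅓)*1 + ⅔) - 4497)*(-5663) = ((-3 + ⅓ + ⅔) - 4497)*(-5663) = (-2 - 4497)*(-5663) = -4499*(-5663) = 25477837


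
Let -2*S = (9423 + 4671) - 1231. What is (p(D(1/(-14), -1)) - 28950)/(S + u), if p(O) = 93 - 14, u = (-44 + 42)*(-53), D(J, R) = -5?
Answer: 57742/12651 ≈ 4.5642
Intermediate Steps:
u = 106 (u = -2*(-53) = 106)
S = -12863/2 (S = -((9423 + 4671) - 1231)/2 = -(14094 - 1231)/2 = -½*12863 = -12863/2 ≈ -6431.5)
p(O) = 79
(p(D(1/(-14), -1)) - 28950)/(S + u) = (79 - 28950)/(-12863/2 + 106) = -28871/(-12651/2) = -28871*(-2/12651) = 57742/12651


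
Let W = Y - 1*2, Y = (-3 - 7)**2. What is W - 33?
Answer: 65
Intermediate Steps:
Y = 100 (Y = (-10)**2 = 100)
W = 98 (W = 100 - 1*2 = 100 - 2 = 98)
W - 33 = 98 - 33 = 65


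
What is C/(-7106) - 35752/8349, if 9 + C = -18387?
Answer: -4566614/2696727 ≈ -1.6934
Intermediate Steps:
C = -18396 (C = -9 - 18387 = -18396)
C/(-7106) - 35752/8349 = -18396/(-7106) - 35752/8349 = -18396*(-1/7106) - 35752*1/8349 = 9198/3553 - 35752/8349 = -4566614/2696727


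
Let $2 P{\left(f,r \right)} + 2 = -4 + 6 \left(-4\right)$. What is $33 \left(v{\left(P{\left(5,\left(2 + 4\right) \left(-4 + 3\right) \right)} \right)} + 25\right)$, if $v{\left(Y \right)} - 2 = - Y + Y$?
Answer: $891$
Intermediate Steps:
$P{\left(f,r \right)} = -15$ ($P{\left(f,r \right)} = -1 + \frac{-4 + 6 \left(-4\right)}{2} = -1 + \frac{-4 - 24}{2} = -1 + \frac{1}{2} \left(-28\right) = -1 - 14 = -15$)
$v{\left(Y \right)} = 2$ ($v{\left(Y \right)} = 2 + \left(- Y + Y\right) = 2 + 0 = 2$)
$33 \left(v{\left(P{\left(5,\left(2 + 4\right) \left(-4 + 3\right) \right)} \right)} + 25\right) = 33 \left(2 + 25\right) = 33 \cdot 27 = 891$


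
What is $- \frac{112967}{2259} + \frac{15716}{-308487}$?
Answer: $- \frac{11628117791}{232290711} \approx -50.058$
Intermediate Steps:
$- \frac{112967}{2259} + \frac{15716}{-308487} = \left(-112967\right) \frac{1}{2259} + 15716 \left(- \frac{1}{308487}\right) = - \frac{112967}{2259} - \frac{15716}{308487} = - \frac{11628117791}{232290711}$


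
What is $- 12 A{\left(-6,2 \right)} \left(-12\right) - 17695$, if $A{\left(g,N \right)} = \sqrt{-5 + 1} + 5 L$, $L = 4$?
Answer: $-14815 + 288 i \approx -14815.0 + 288.0 i$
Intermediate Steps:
$A{\left(g,N \right)} = 20 + 2 i$ ($A{\left(g,N \right)} = \sqrt{-5 + 1} + 5 \cdot 4 = \sqrt{-4} + 20 = 2 i + 20 = 20 + 2 i$)
$- 12 A{\left(-6,2 \right)} \left(-12\right) - 17695 = - 12 \left(20 + 2 i\right) \left(-12\right) - 17695 = \left(-240 - 24 i\right) \left(-12\right) - 17695 = \left(2880 + 288 i\right) - 17695 = -14815 + 288 i$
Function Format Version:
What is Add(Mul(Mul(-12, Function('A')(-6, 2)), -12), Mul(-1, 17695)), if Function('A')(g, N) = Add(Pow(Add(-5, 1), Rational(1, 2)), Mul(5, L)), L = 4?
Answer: Add(-14815, Mul(288, I)) ≈ Add(-14815., Mul(288.00, I))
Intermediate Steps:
Function('A')(g, N) = Add(20, Mul(2, I)) (Function('A')(g, N) = Add(Pow(Add(-5, 1), Rational(1, 2)), Mul(5, 4)) = Add(Pow(-4, Rational(1, 2)), 20) = Add(Mul(2, I), 20) = Add(20, Mul(2, I)))
Add(Mul(Mul(-12, Function('A')(-6, 2)), -12), Mul(-1, 17695)) = Add(Mul(Mul(-12, Add(20, Mul(2, I))), -12), Mul(-1, 17695)) = Add(Mul(Add(-240, Mul(-24, I)), -12), -17695) = Add(Add(2880, Mul(288, I)), -17695) = Add(-14815, Mul(288, I))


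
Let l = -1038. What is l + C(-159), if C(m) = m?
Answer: -1197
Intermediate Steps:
l + C(-159) = -1038 - 159 = -1197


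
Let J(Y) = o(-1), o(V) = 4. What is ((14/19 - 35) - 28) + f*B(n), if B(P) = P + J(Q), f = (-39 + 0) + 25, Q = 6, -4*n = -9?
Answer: -5691/38 ≈ -149.76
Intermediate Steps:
n = 9/4 (n = -¼*(-9) = 9/4 ≈ 2.2500)
J(Y) = 4
f = -14 (f = -39 + 25 = -14)
B(P) = 4 + P (B(P) = P + 4 = 4 + P)
((14/19 - 35) - 28) + f*B(n) = ((14/19 - 35) - 28) - 14*(4 + 9/4) = ((14*(1/19) - 35) - 28) - 14*25/4 = ((14/19 - 35) - 28) - 175/2 = (-651/19 - 28) - 175/2 = -1183/19 - 175/2 = -5691/38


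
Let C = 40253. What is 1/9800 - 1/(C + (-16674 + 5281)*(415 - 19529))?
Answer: 43559251/426899867800 ≈ 0.00010204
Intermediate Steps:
1/9800 - 1/(C + (-16674 + 5281)*(415 - 19529)) = 1/9800 - 1/(40253 + (-16674 + 5281)*(415 - 19529)) = 1/9800 - 1/(40253 - 11393*(-19114)) = 1/9800 - 1/(40253 + 217765802) = 1/9800 - 1/217806055 = 43559251/426899867800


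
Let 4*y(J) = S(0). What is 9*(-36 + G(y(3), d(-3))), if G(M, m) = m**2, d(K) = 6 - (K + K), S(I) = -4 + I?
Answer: 972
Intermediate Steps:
y(J) = -1 (y(J) = (-4 + 0)/4 = (1/4)*(-4) = -1)
d(K) = 6 - 2*K
9*(-36 + G(y(3), d(-3))) = 9*(-36 + (6 - 2*(-3))**2) = 9*(-36 + (6 + 6)**2) = 9*(-36 + 12**2) = 9*(-36 + 144) = 9*108 = 972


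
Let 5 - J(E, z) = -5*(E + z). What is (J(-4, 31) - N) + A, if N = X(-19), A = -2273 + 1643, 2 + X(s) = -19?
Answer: -469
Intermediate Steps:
J(E, z) = 5 + 5*E + 5*z (J(E, z) = 5 - (-5)*(E + z) = 5 - (-5*E - 5*z) = 5 + (5*E + 5*z) = 5 + 5*E + 5*z)
X(s) = -21 (X(s) = -2 - 19 = -21)
A = -630
N = -21
(J(-4, 31) - N) + A = ((5 + 5*(-4) + 5*31) - 1*(-21)) - 630 = ((5 - 20 + 155) + 21) - 630 = (140 + 21) - 630 = 161 - 630 = -469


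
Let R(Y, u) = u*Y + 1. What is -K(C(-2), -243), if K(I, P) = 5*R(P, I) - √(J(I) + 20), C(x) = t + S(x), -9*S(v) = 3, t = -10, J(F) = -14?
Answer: -12560 + √6 ≈ -12558.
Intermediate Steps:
S(v) = -⅓ (S(v) = -⅑*3 = -⅓)
R(Y, u) = 1 + Y*u (R(Y, u) = Y*u + 1 = 1 + Y*u)
C(x) = -31/3 (C(x) = -10 - ⅓ = -31/3)
K(I, P) = 5 - √6 + 5*I*P (K(I, P) = 5*(1 + P*I) - √(-14 + 20) = 5*(1 + I*P) - √6 = (5 + 5*I*P) - √6 = 5 - √6 + 5*I*P)
-K(C(-2), -243) = -(5 - √6 + 5*(-31/3)*(-243)) = -(5 - √6 + 12555) = -(12560 - √6) = -12560 + √6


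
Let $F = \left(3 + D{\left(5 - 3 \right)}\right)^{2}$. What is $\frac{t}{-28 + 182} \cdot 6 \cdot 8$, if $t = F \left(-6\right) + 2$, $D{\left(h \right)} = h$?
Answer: $- \frac{3552}{77} \approx -46.13$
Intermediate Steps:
$F = 25$ ($F = \left(3 + \left(5 - 3\right)\right)^{2} = \left(3 + 2\right)^{2} = 5^{2} = 25$)
$t = -148$ ($t = 25 \left(-6\right) + 2 = -150 + 2 = -148$)
$\frac{t}{-28 + 182} \cdot 6 \cdot 8 = - \frac{148}{-28 + 182} \cdot 6 \cdot 8 = - \frac{148}{154} \cdot 48 = \left(-148\right) \frac{1}{154} \cdot 48 = \left(- \frac{74}{77}\right) 48 = - \frac{3552}{77}$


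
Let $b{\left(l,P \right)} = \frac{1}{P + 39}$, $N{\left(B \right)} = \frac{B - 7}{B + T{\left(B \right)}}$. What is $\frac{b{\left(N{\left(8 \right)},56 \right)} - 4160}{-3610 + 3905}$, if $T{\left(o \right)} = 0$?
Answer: $- \frac{395199}{28025} \approx -14.102$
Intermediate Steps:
$N{\left(B \right)} = \frac{-7 + B}{B}$ ($N{\left(B \right)} = \frac{B - 7}{B + 0} = \frac{-7 + B}{B}$)
$b{\left(l,P \right)} = \frac{1}{39 + P}$
$\frac{b{\left(N{\left(8 \right)},56 \right)} - 4160}{-3610 + 3905} = \frac{\frac{1}{39 + 56} - 4160}{-3610 + 3905} = \frac{\frac{1}{95} - 4160}{295} = \left(\frac{1}{95} - 4160\right) \frac{1}{295} = \left(- \frac{395199}{95}\right) \frac{1}{295} = - \frac{395199}{28025}$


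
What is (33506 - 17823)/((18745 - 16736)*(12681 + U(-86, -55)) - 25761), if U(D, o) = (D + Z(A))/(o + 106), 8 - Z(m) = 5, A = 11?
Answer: 799833/1297802021 ≈ 0.00061630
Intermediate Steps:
Z(m) = 3 (Z(m) = 8 - 1*5 = 8 - 5 = 3)
U(D, o) = (3 + D)/(106 + o) (U(D, o) = (D + 3)/(o + 106) = (3 + D)/(106 + o))
(33506 - 17823)/((18745 - 16736)*(12681 + U(-86, -55)) - 25761) = (33506 - 17823)/((18745 - 16736)*(12681 + (3 - 86)/(106 - 55)) - 25761) = 15683/(2009*(12681 - 83/51) - 25761) = 15683/(2009*(646648/51) - 25761) = 15683/(1299115832/51 - 25761) = 15683/(1297802021/51) = 15683*(51/1297802021) = 799833/1297802021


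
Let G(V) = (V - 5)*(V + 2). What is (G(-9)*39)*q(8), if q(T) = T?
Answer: 30576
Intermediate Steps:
G(V) = (-5 + V)*(2 + V)
(G(-9)*39)*q(8) = ((-10 + (-9)² - 3*(-9))*39)*8 = ((-10 + 81 + 27)*39)*8 = (98*39)*8 = 3822*8 = 30576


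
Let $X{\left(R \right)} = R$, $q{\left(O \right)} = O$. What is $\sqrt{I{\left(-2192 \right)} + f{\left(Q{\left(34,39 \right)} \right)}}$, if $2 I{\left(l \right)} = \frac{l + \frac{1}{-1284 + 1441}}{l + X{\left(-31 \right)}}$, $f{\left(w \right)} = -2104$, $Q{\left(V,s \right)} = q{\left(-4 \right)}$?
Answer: $\frac{i \sqrt{113877957297910}}{232674} \approx 45.864 i$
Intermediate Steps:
$Q{\left(V,s \right)} = -4$
$I{\left(l \right)} = \frac{\frac{1}{157} + l}{2 \left(-31 + l\right)}$ ($I{\left(l \right)} = \frac{\left(l + \frac{1}{-1284 + 1441}\right) \frac{1}{l - 31}}{2} = \frac{\left(l + \frac{1}{157}\right) \frac{1}{-31 + l}}{2} = \frac{\left(\frac{1}{157} + l\right) \frac{1}{-31 + l}}{2} = \frac{\frac{1}{-31 + l} \left(\frac{1}{157} + l\right)}{2} = \frac{\frac{1}{157} + l}{2 \left(-31 + l\right)}$)
$\sqrt{I{\left(-2192 \right)} + f{\left(Q{\left(34,39 \right)} \right)}} = \sqrt{\frac{1 + 157 \left(-2192\right)}{314 \left(-31 - 2192\right)} - 2104} = \sqrt{\frac{1 - 344144}{314 \left(-2223\right)} - 2104} = \sqrt{\frac{1}{314} \left(- \frac{1}{2223}\right) \left(-344143\right) - 2104} = \sqrt{\frac{344143}{698022} - 2104} = \sqrt{- \frac{1468294145}{698022}} = \frac{i \sqrt{113877957297910}}{232674}$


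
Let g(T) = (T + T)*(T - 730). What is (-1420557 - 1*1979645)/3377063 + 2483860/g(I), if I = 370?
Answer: -464698275799/44982479160 ≈ -10.331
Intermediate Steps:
g(T) = 2*T*(-730 + T) (g(T) = (2*T)*(-730 + T) = 2*T*(-730 + T))
(-1420557 - 1*1979645)/3377063 + 2483860/g(I) = (-1420557 - 1*1979645)/3377063 + 2483860/((2*370*(-730 + 370))) = (-1420557 - 1979645)*(1/3377063) + 2483860/((2*370*(-360))) = -3400202*1/3377063 + 2483860/(-266400) = -3400202/3377063 + 2483860*(-1/266400) = -3400202/3377063 - 124193/13320 = -464698275799/44982479160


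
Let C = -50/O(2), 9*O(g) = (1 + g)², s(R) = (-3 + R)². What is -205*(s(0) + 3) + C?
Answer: -2510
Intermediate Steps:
O(g) = (1 + g)²/9
C = -50 (C = -50*9/(1 + 2)² = -50/1 = -50*1 = -50)
-205*(s(0) + 3) + C = -205*((-3 + 0)² + 3) - 50 = -205*((-3)² + 3) - 50 = -205*(9 + 3) - 50 = -205*12 - 50 = -41*60 - 50 = -2460 - 50 = -2510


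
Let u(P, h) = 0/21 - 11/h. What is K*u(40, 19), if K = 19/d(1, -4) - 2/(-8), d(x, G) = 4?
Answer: -55/19 ≈ -2.8947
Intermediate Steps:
u(P, h) = -11/h (u(P, h) = 0*(1/21) - 11/h = 0 - 11/h = -11/h)
K = 5 (K = 19/4 - 2/(-8) = 19*(¼) - 2*(-⅛) = 19/4 + ¼ = 5)
K*u(40, 19) = 5*(-11/19) = -55/19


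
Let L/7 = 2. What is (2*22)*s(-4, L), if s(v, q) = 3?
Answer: 132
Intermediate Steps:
L = 14 (L = 7*2 = 14)
(2*22)*s(-4, L) = (2*22)*3 = 44*3 = 132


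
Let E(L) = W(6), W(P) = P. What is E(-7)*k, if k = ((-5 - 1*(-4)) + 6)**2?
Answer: 150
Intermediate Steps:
E(L) = 6
k = 25 (k = ((-5 + 4) + 6)**2 = (-1 + 6)**2 = 5**2 = 25)
E(-7)*k = 6*25 = 150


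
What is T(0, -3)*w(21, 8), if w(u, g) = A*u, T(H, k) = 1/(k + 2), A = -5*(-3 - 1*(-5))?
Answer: 210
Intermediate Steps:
A = -10 (A = -5*(-3 + 5) = -5*2 = -10)
T(H, k) = 1/(2 + k)
w(u, g) = -10*u
T(0, -3)*w(21, 8) = (-10*21)/(2 - 3) = -210/(-1) = -1*(-210) = 210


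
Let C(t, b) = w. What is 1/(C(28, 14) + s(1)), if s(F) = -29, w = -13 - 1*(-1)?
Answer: -1/41 ≈ -0.024390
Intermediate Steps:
w = -12 (w = -13 + 1 = -12)
C(t, b) = -12
1/(C(28, 14) + s(1)) = 1/(-12 - 29) = 1/(-41) = -1/41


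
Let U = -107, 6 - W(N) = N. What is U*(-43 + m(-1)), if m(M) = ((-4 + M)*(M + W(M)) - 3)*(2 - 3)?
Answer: 1070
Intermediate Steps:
W(N) = 6 - N
m(M) = 27 - 6*M (m(M) = ((-4 + M)*(M + (6 - M)) - 3)*(2 - 3) = ((-4 + M)*6 - 3)*(-1) = ((-24 + 6*M) - 3)*(-1) = (-27 + 6*M)*(-1) = 27 - 6*M)
U*(-43 + m(-1)) = -107*(-43 + (27 - 6*(-1))) = -107*(-43 + (27 + 6)) = -107*(-43 + 33) = -107*(-10) = 1070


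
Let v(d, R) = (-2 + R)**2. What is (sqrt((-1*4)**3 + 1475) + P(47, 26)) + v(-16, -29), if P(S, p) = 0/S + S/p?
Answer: 25033/26 + sqrt(1411) ≈ 1000.4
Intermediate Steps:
P(S, p) = S/p (P(S, p) = 0 + S/p = S/p)
(sqrt((-1*4)**3 + 1475) + P(47, 26)) + v(-16, -29) = (sqrt((-1*4)**3 + 1475) + 47/26) + (-2 - 29)**2 = (sqrt((-4)**3 + 1475) + 47*(1/26)) + (-31)**2 = (sqrt(-64 + 1475) + 47/26) + 961 = (sqrt(1411) + 47/26) + 961 = (47/26 + sqrt(1411)) + 961 = 25033/26 + sqrt(1411)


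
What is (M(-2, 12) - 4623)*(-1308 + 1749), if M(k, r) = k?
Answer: -2039625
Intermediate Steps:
(M(-2, 12) - 4623)*(-1308 + 1749) = (-2 - 4623)*(-1308 + 1749) = -4625*441 = -2039625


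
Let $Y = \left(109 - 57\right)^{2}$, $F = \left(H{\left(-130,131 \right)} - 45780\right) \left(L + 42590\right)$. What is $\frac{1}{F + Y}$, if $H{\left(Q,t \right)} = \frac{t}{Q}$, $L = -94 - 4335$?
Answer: $- \frac{130}{227116022971} \approx -5.7239 \cdot 10^{-10}$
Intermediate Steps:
$L = -4429$ ($L = -94 - 4335 = -4429$)
$F = - \frac{227116374491}{130}$ ($F = \left(\frac{131}{-130} - 45780\right) \left(-4429 + 42590\right) = \left(131 \left(- \frac{1}{130}\right) - 45780\right) 38161 = \left(- \frac{131}{130} - 45780\right) 38161 = \left(- \frac{5951531}{130}\right) 38161 = - \frac{227116374491}{130} \approx -1.747 \cdot 10^{9}$)
$Y = 2704$ ($Y = 52^{2} = 2704$)
$\frac{1}{F + Y} = \frac{1}{- \frac{227116374491}{130} + 2704} = \frac{1}{- \frac{227116022971}{130}} = - \frac{130}{227116022971}$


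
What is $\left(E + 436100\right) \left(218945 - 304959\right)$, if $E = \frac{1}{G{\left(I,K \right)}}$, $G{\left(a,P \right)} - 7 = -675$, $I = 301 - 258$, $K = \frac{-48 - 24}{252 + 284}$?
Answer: $- \frac{12528575560593}{334} \approx -3.7511 \cdot 10^{10}$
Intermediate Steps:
$K = - \frac{9}{67}$ ($K = - \frac{72}{536} = \left(-72\right) \frac{1}{536} = - \frac{9}{67} \approx -0.13433$)
$I = 43$
$G{\left(a,P \right)} = -668$ ($G{\left(a,P \right)} = 7 - 675 = -668$)
$E = - \frac{1}{668}$ ($E = \frac{1}{-668} = - \frac{1}{668} \approx -0.001497$)
$\left(E + 436100\right) \left(218945 - 304959\right) = \left(- \frac{1}{668} + 436100\right) \left(218945 - 304959\right) = \frac{291314799}{668} \left(-86014\right) = - \frac{12528575560593}{334}$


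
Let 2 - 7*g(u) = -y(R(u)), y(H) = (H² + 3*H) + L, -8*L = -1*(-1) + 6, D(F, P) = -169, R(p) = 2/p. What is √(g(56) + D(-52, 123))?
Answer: 3*I*√720615/196 ≈ 12.993*I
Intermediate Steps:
L = -7/8 (L = -(-1*(-1) + 6)/8 = -(1 + 6)/8 = -⅛*7 = -7/8 ≈ -0.87500)
y(H) = -7/8 + H² + 3*H (y(H) = (H² + 3*H) - 7/8 = -7/8 + H² + 3*H)
g(u) = 9/56 + 4/(7*u²) + 6/(7*u) (g(u) = 2/7 - (-1)*(-7/8 + (2/u)² + 3*(2/u))/7 = 2/7 - (-1)*(-7/8 + 4/u² + 6/u)/7 = 2/7 - (7/8 - 6/u - 4/u²)/7 = 2/7 + (-⅛ + 4/(7*u²) + 6/(7*u)) = 9/56 + 4/(7*u²) + 6/(7*u))
√(g(56) + D(-52, 123)) = √((1/56)*(32 + 9*56² + 48*56)/56² - 169) = √((1/56)*(1/3136)*(32 + 9*3136 + 2688) - 169) = √((1/56)*(1/3136)*(32 + 28224 + 2688) - 169) = √((1/56)*(1/3136)*30944 - 169) = √(967/5488 - 169) = √(-926505/5488) = 3*I*√720615/196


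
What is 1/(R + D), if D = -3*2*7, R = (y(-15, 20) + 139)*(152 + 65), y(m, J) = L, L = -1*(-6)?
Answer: 1/31423 ≈ 3.1824e-5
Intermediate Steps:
L = 6
y(m, J) = 6
R = 31465 (R = (6 + 139)*(152 + 65) = 145*217 = 31465)
D = -42 (D = -6*7 = -42)
1/(R + D) = 1/(31465 - 42) = 1/31423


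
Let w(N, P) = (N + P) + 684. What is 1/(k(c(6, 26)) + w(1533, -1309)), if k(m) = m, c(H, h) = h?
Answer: 1/934 ≈ 0.0010707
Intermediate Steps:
w(N, P) = 684 + N + P
1/(k(c(6, 26)) + w(1533, -1309)) = 1/(26 + (684 + 1533 - 1309)) = 1/(26 + 908) = 1/934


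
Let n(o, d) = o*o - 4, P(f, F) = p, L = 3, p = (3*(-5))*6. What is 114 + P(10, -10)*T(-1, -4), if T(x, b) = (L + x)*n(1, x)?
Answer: 654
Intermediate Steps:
p = -90 (p = -15*6 = -90)
P(f, F) = -90
n(o, d) = -4 + o² (n(o, d) = o² - 4 = -4 + o²)
T(x, b) = -9 - 3*x (T(x, b) = (3 + x)*(-4 + 1²) = (3 + x)*(-4 + 1) = (3 + x)*(-3) = -9 - 3*x)
114 + P(10, -10)*T(-1, -4) = 114 - 90*(-9 - 3*(-1)) = 114 - 90*(-9 + 3) = 114 - 90*(-6) = 114 + 540 = 654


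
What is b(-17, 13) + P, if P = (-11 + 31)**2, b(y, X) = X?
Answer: 413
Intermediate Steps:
P = 400 (P = 20**2 = 400)
b(-17, 13) + P = 13 + 400 = 413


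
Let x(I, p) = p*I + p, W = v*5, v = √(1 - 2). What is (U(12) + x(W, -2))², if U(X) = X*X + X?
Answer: 23616 - 3080*I ≈ 23616.0 - 3080.0*I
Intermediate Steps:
v = I (v = √(-1) = I ≈ 1.0*I)
U(X) = X + X² (U(X) = X² + X = X + X²)
W = 5*I (W = I*5 = 5*I ≈ 5.0*I)
x(I, p) = p + I*p (x(I, p) = I*p + p = p + I*p)
(U(12) + x(W, -2))² = (12*(1 + 12) - 2*(1 + 5*I))² = (12*13 + (-2 - 10*I))² = (156 + (-2 - 10*I))² = (154 - 10*I)²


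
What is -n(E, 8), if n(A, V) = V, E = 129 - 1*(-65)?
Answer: -8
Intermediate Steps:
E = 194 (E = 129 + 65 = 194)
-n(E, 8) = -1*8 = -8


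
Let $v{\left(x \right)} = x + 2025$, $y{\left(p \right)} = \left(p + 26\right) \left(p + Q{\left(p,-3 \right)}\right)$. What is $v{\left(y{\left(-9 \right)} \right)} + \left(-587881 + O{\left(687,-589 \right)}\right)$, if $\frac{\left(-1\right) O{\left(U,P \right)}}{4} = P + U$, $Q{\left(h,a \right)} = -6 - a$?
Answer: $-586452$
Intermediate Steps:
$O{\left(U,P \right)} = - 4 P - 4 U$ ($O{\left(U,P \right)} = - 4 \left(P + U\right) = - 4 P - 4 U$)
$y{\left(p \right)} = \left(-3 + p\right) \left(26 + p\right)$ ($y{\left(p \right)} = \left(p + 26\right) \left(p - 3\right) = \left(26 + p\right) \left(p + \left(-6 + 3\right)\right) = \left(26 + p\right) \left(p - 3\right) = \left(26 + p\right) \left(-3 + p\right) = \left(-3 + p\right) \left(26 + p\right)$)
$v{\left(x \right)} = 2025 + x$
$v{\left(y{\left(-9 \right)} \right)} + \left(-587881 + O{\left(687,-589 \right)}\right) = \left(2025 + \left(-78 + \left(-9\right)^{2} + 23 \left(-9\right)\right)\right) - 588273 = \left(2025 - 204\right) + \left(-587881 + \left(2356 - 2748\right)\right) = \left(2025 - 204\right) - 588273 = 1821 - 588273 = -586452$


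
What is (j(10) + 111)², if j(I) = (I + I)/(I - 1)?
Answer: 1038361/81 ≈ 12819.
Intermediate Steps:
j(I) = 2*I/(-1 + I) (j(I) = (2*I)/(-1 + I) = 2*I/(-1 + I))
(j(10) + 111)² = (2*10/(-1 + 10) + 111)² = (2*10/9 + 111)² = (2*10*(⅑) + 111)² = (20/9 + 111)² = (1019/9)² = 1038361/81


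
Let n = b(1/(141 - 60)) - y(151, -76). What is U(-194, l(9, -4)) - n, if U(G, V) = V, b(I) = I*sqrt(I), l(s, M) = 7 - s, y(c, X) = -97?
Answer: -72172/729 ≈ -99.001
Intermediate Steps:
b(I) = I**(3/2)
n = 70714/729 (n = (1/(141 - 60))**(3/2) - 1*(-97) = (1/81)**(3/2) + 97 = 1/729 + 97 = 70714/729 ≈ 97.001)
U(-194, l(9, -4)) - n = (7 - 1*9) - 1*70714/729 = (7 - 9) - 70714/729 = -2 - 70714/729 = -72172/729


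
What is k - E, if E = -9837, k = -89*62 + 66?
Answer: 4385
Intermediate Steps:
k = -5452 (k = -5518 + 66 = -5452)
k - E = -5452 - 1*(-9837) = -5452 + 9837 = 4385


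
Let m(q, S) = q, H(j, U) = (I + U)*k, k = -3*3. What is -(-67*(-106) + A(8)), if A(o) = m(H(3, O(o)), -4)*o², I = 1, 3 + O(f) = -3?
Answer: -9982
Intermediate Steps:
k = -9
O(f) = -6 (O(f) = -3 - 3 = -6)
H(j, U) = -9 - 9*U (H(j, U) = (1 + U)*(-9) = -9 - 9*U)
A(o) = 45*o² (A(o) = (-9 - 9*(-6))*o² = (-9 + 54)*o² = 45*o²)
-(-67*(-106) + A(8)) = -(-67*(-106) + 45*8²) = -(7102 + 45*64) = -(7102 + 2880) = -1*9982 = -9982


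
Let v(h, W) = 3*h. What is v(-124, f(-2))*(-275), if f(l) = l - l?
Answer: 102300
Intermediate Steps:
f(l) = 0
v(-124, f(-2))*(-275) = (3*(-124))*(-275) = -372*(-275) = 102300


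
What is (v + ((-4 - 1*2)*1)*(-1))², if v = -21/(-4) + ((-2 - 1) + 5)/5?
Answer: 54289/400 ≈ 135.72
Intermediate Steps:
v = 113/20 (v = -21*(-¼) + (-3 + 5)*(⅕) = 21/4 + 2*(⅕) = 21/4 + ⅖ = 113/20 ≈ 5.6500)
(v + ((-4 - 1*2)*1)*(-1))² = (113/20 + ((-4 - 1*2)*1)*(-1))² = (113/20 + ((-4 - 2)*1)*(-1))² = (113/20 - 6*1*(-1))² = (113/20 - 6*(-1))² = (113/20 + 6)² = (233/20)² = 54289/400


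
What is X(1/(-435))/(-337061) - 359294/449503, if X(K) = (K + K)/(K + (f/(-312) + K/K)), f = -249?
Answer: -9838609558936470/12308818278617603 ≈ -0.79931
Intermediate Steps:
X(K) = 2*K/(187/104 + K) (X(K) = (K + K)/(K + (-249/(-312) + K/K)) = (2*K)/(K + (-249*(-1/312) + 1)) = (2*K)/(K + (83/104 + 1)) = (2*K)/(K + 187/104) = (2*K)/(187/104 + K) = 2*K/(187/104 + K))
X(1/(-435))/(-337061) - 359294/449503 = (208/(-435*(187 + 104/(-435))))/(-337061) - 359294/449503 = (208*(-1/435)/(187 + 104*(-1/435)))*(-1/337061) - 359294*1/449503 = (208*(-1/435)/(187 - 104/435))*(-1/337061) - 359294/449503 = (208*(-1/435)/(81241/435))*(-1/337061) - 359294/449503 = (208*(-1/435)*(435/81241))*(-1/337061) - 359294/449503 = -208/81241*(-1/337061) - 359294/449503 = 208/27383172701 - 359294/449503 = -9838609558936470/12308818278617603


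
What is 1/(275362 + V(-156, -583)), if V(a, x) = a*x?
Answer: 1/366310 ≈ 2.7299e-6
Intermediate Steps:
1/(275362 + V(-156, -583)) = 1/(275362 - 156*(-583)) = 1/(275362 + 90948) = 1/366310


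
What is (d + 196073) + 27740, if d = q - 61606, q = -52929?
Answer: 109278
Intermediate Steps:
d = -114535 (d = -52929 - 61606 = -114535)
(d + 196073) + 27740 = (-114535 + 196073) + 27740 = 81538 + 27740 = 109278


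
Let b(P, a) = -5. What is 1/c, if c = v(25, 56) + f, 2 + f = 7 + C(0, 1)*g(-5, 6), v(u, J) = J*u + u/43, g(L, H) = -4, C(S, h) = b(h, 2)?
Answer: 43/61300 ≈ 0.00070147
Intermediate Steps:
C(S, h) = -5
v(u, J) = u/43 + J*u (v(u, J) = J*u + u*(1/43) = J*u + u/43 = u/43 + J*u)
f = 25 (f = -2 + (7 - 5*(-4)) = -2 + (7 + 20) = -2 + 27 = 25)
c = 61300/43 (c = 25*(1/43 + 56) + 25 = 25*(2409/43) + 25 = 60225/43 + 25 = 61300/43 ≈ 1425.6)
1/c = 1/(61300/43) = 43/61300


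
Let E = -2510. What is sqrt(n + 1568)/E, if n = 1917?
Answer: -sqrt(3485)/2510 ≈ -0.023519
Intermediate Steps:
sqrt(n + 1568)/E = sqrt(1917 + 1568)/(-2510) = sqrt(3485)*(-1/2510) = -sqrt(3485)/2510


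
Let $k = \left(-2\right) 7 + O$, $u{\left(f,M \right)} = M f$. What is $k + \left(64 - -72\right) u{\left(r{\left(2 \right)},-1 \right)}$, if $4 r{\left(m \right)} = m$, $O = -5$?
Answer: $-87$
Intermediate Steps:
$r{\left(m \right)} = \frac{m}{4}$
$k = -19$ ($k = \left(-2\right) 7 - 5 = -14 - 5 = -19$)
$k + \left(64 - -72\right) u{\left(r{\left(2 \right)},-1 \right)} = -19 + \left(64 - -72\right) \left(- \frac{2}{4}\right) = -19 + \left(64 + 72\right) \left(\left(-1\right) \frac{1}{2}\right) = -19 + 136 \left(- \frac{1}{2}\right) = -19 - 68 = -87$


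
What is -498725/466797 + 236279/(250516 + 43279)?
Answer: -36228583012/137142624615 ≈ -0.26417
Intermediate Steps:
-498725/466797 + 236279/(250516 + 43279) = -498725*1/466797 + 236279/293795 = -498725/466797 + 236279*(1/293795) = -498725/466797 + 236279/293795 = -36228583012/137142624615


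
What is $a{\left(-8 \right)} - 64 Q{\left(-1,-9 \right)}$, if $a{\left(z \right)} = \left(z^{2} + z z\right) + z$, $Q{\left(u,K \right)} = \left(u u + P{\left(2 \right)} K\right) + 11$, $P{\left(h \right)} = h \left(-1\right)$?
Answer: $-1800$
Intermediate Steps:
$P{\left(h \right)} = - h$
$Q{\left(u,K \right)} = 11 + u^{2} - 2 K$ ($Q{\left(u,K \right)} = \left(u u + \left(-1\right) 2 K\right) + 11 = \left(u^{2} - 2 K\right) + 11 = 11 + u^{2} - 2 K$)
$a{\left(z \right)} = z + 2 z^{2}$ ($a{\left(z \right)} = \left(z^{2} + z^{2}\right) + z = 2 z^{2} + z = z + 2 z^{2}$)
$a{\left(-8 \right)} - 64 Q{\left(-1,-9 \right)} = - 8 \left(1 + 2 \left(-8\right)\right) - 64 \left(11 + \left(-1\right)^{2} - -18\right) = - 8 \left(1 - 16\right) - 64 \left(11 + 1 + 18\right) = \left(-8\right) \left(-15\right) - 1920 = 120 - 1920 = -1800$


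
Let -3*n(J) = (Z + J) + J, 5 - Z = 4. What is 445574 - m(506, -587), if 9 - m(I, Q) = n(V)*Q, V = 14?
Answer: 1353718/3 ≈ 4.5124e+5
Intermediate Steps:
Z = 1 (Z = 5 - 1*4 = 5 - 4 = 1)
n(J) = -1/3 - 2*J/3 (n(J) = -((1 + J) + J)/3 = -(1 + 2*J)/3 = -1/3 - 2*J/3)
m(I, Q) = 9 + 29*Q/3 (m(I, Q) = 9 - (-1/3 - 2/3*14)*Q = 9 - (-1/3 - 28/3)*Q = 9 - (-29)*Q/3 = 9 + 29*Q/3)
445574 - m(506, -587) = 445574 - (9 + (29/3)*(-587)) = 445574 - (9 - 17023/3) = 445574 - 1*(-16996/3) = 445574 + 16996/3 = 1353718/3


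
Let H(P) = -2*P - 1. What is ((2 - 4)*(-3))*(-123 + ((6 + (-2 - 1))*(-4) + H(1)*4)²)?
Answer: 2718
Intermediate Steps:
H(P) = -1 - 2*P
((2 - 4)*(-3))*(-123 + ((6 + (-2 - 1))*(-4) + H(1)*4)²) = ((2 - 4)*(-3))*(-123 + ((6 + (-2 - 1))*(-4) + (-1 - 2*1)*4)²) = (-2*(-3))*(-123 + ((6 - 3)*(-4) + (-1 - 2)*4)²) = 6*(-123 + (3*(-4) - 3*4)²) = 6*(-123 + (-12 - 12)²) = 6*(-123 + (-24)²) = 6*(-123 + 576) = 6*453 = 2718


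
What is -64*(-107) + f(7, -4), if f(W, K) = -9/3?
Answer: 6845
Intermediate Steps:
f(W, K) = -3 (f(W, K) = -9*⅓ = -3)
-64*(-107) + f(7, -4) = -64*(-107) - 3 = 6848 - 3 = 6845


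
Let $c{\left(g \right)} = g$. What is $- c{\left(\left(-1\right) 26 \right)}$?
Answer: $26$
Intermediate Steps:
$- c{\left(\left(-1\right) 26 \right)} = - \left(-1\right) 26 = \left(-1\right) \left(-26\right) = 26$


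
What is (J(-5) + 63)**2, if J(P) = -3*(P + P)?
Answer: 8649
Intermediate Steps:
J(P) = -6*P
(J(-5) + 63)**2 = (-6*(-5) + 63)**2 = (30 + 63)**2 = 93**2 = 8649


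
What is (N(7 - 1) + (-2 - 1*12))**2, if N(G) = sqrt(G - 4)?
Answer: (14 - sqrt(2))**2 ≈ 158.40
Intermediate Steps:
N(G) = sqrt(-4 + G)
(N(7 - 1) + (-2 - 1*12))**2 = (sqrt(-4 + (7 - 1)) + (-2 - 1*12))**2 = (sqrt(-4 + 6) + (-2 - 12))**2 = (sqrt(2) - 14)**2 = (-14 + sqrt(2))**2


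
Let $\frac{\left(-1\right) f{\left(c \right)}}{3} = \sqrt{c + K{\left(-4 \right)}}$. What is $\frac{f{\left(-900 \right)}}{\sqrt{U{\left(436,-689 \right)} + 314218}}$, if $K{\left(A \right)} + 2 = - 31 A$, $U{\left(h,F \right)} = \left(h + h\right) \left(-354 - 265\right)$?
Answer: $- \frac{3 \sqrt{1754779}}{22555} \approx -0.17619$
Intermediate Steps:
$U{\left(h,F \right)} = - 1238 h$ ($U{\left(h,F \right)} = 2 h \left(-619\right) = - 1238 h$)
$K{\left(A \right)} = -2 - 31 A$
$f{\left(c \right)} = - 3 \sqrt{122 + c}$ ($f{\left(c \right)} = - 3 \sqrt{c - -122} = - 3 \sqrt{c + \left(-2 + 124\right)} = - 3 \sqrt{c + 122} = - 3 \sqrt{122 + c}$)
$\frac{f{\left(-900 \right)}}{\sqrt{U{\left(436,-689 \right)} + 314218}} = \frac{\left(-3\right) \sqrt{122 - 900}}{\sqrt{\left(-1238\right) 436 + 314218}} = \frac{\left(-3\right) \sqrt{-778}}{\sqrt{-539768 + 314218}} = \frac{\left(-3\right) i \sqrt{778}}{\sqrt{-225550}} = \frac{\left(-3\right) i \sqrt{778}}{5 i \sqrt{9022}} = - 3 i \sqrt{778} \left(- \frac{i \sqrt{9022}}{45110}\right) = - \frac{3 \sqrt{1754779}}{22555}$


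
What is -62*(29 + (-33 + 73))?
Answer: -4278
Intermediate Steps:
-62*(29 + (-33 + 73)) = -62*(29 + 40) = -62*69 = -4278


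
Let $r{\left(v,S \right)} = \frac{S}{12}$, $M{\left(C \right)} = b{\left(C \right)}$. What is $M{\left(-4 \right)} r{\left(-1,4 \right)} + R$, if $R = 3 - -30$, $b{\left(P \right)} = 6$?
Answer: $35$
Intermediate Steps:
$M{\left(C \right)} = 6$
$r{\left(v,S \right)} = \frac{S}{12}$ ($r{\left(v,S \right)} = S \frac{1}{12} = \frac{S}{12}$)
$R = 33$ ($R = 3 + 30 = 33$)
$M{\left(-4 \right)} r{\left(-1,4 \right)} + R = 6 \cdot \frac{1}{12} \cdot 4 + 33 = 6 \cdot \frac{1}{3} + 33 = 2 + 33 = 35$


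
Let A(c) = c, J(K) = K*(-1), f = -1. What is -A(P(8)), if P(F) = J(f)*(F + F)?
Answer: -16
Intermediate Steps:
J(K) = -K
P(F) = 2*F (P(F) = (-1*(-1))*(F + F) = 1*(2*F) = 2*F)
-A(P(8)) = -2*8 = -1*16 = -16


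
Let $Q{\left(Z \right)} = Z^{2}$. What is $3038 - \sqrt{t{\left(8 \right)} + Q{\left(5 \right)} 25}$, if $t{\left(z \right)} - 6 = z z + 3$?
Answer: $3038 - \sqrt{698} \approx 3011.6$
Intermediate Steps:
$t{\left(z \right)} = 9 + z^{2}$ ($t{\left(z \right)} = 6 + \left(z z + 3\right) = 6 + \left(z^{2} + 3\right) = 6 + \left(3 + z^{2}\right) = 9 + z^{2}$)
$3038 - \sqrt{t{\left(8 \right)} + Q{\left(5 \right)} 25} = 3038 - \sqrt{\left(9 + 8^{2}\right) + 5^{2} \cdot 25} = 3038 - \sqrt{\left(9 + 64\right) + 25 \cdot 25} = 3038 - \sqrt{73 + 625} = 3038 - \sqrt{698}$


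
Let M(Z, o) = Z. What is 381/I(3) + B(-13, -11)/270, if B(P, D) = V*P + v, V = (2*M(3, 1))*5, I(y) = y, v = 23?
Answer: 33923/270 ≈ 125.64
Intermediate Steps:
V = 30 (V = (2*3)*5 = 6*5 = 30)
B(P, D) = 23 + 30*P (B(P, D) = 30*P + 23 = 23 + 30*P)
381/I(3) + B(-13, -11)/270 = 381/3 + (23 + 30*(-13))/270 = 381*(⅓) + (23 - 390)*(1/270) = 127 - 367*1/270 = 127 - 367/270 = 33923/270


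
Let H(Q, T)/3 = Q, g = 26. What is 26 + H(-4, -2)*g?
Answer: -286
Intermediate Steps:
H(Q, T) = 3*Q
26 + H(-4, -2)*g = 26 + (3*(-4))*26 = 26 - 12*26 = 26 - 312 = -286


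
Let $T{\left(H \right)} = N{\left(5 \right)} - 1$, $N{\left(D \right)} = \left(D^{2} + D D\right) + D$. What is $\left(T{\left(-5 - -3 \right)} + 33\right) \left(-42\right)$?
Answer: $-3654$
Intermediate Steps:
$N{\left(D \right)} = D + 2 D^{2}$ ($N{\left(D \right)} = \left(D^{2} + D^{2}\right) + D = 2 D^{2} + D = D + 2 D^{2}$)
$T{\left(H \right)} = 54$ ($T{\left(H \right)} = 5 \left(1 + 2 \cdot 5\right) - 1 = 5 \left(1 + 10\right) - 1 = 5 \cdot 11 - 1 = 55 - 1 = 54$)
$\left(T{\left(-5 - -3 \right)} + 33\right) \left(-42\right) = \left(54 + 33\right) \left(-42\right) = 87 \left(-42\right) = -3654$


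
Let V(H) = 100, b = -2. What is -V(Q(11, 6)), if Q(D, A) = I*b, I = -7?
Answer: -100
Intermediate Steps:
Q(D, A) = 14 (Q(D, A) = -7*(-2) = 14)
-V(Q(11, 6)) = -1*100 = -100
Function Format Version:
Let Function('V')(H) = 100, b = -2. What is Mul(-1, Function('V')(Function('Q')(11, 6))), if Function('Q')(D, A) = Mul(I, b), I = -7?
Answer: -100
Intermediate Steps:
Function('Q')(D, A) = 14 (Function('Q')(D, A) = Mul(-7, -2) = 14)
Mul(-1, Function('V')(Function('Q')(11, 6))) = Mul(-1, 100) = -100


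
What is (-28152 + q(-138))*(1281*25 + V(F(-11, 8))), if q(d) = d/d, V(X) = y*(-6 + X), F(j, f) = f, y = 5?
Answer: -901817285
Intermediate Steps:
V(X) = -30 + 5*X (V(X) = 5*(-6 + X) = -30 + 5*X)
q(d) = 1
(-28152 + q(-138))*(1281*25 + V(F(-11, 8))) = (-28152 + 1)*(1281*25 + (-30 + 5*8)) = -28151*(32025 + (-30 + 40)) = -28151*(32025 + 10) = -28151*32035 = -901817285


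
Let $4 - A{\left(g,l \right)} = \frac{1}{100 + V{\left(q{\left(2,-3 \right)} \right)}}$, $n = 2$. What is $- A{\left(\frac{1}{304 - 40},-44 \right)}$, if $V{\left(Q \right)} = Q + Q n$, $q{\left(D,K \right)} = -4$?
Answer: $- \frac{351}{88} \approx -3.9886$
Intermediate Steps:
$V{\left(Q \right)} = 3 Q$ ($V{\left(Q \right)} = Q + Q 2 = Q + 2 Q = 3 Q$)
$A{\left(g,l \right)} = \frac{351}{88}$ ($A{\left(g,l \right)} = 4 - \frac{1}{100 + 3 \left(-4\right)} = 4 - \frac{1}{100 - 12} = 4 - \frac{1}{88} = \frac{351}{88}$)
$- A{\left(\frac{1}{304 - 40},-44 \right)} = \left(-1\right) \frac{351}{88} = - \frac{351}{88}$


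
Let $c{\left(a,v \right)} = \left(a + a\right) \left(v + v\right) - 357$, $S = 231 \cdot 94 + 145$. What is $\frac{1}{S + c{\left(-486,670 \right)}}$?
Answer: $- \frac{1}{1280978} \approx -7.8065 \cdot 10^{-7}$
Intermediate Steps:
$S = 21859$ ($S = 21714 + 145 = 21859$)
$c{\left(a,v \right)} = -357 + 4 a v$ ($c{\left(a,v \right)} = 2 a 2 v - 357 = 4 a v - 357 = -357 + 4 a v$)
$\frac{1}{S + c{\left(-486,670 \right)}} = \frac{1}{21859 + \left(-357 + 4 \left(-486\right) 670\right)} = \frac{1}{21859 - 1302837} = \frac{1}{-1280978} = - \frac{1}{1280978}$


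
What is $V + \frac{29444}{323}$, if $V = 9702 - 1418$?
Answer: $\frac{159128}{19} \approx 8375.2$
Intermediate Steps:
$V = 8284$ ($V = 9702 - 1418 = 8284$)
$V + \frac{29444}{323} = 8284 + \frac{29444}{323} = 8284 + 29444 \cdot \frac{1}{323} = 8284 + \frac{1732}{19} = \frac{159128}{19}$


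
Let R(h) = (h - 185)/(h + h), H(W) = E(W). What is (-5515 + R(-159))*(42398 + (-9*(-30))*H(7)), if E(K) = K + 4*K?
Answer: -45455815624/159 ≈ -2.8589e+8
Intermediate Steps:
E(K) = 5*K
H(W) = 5*W
R(h) = (-185 + h)/(2*h) (R(h) = (-185 + h)/((2*h)) = (-185 + h)*(1/(2*h)) = (-185 + h)/(2*h))
(-5515 + R(-159))*(42398 + (-9*(-30))*H(7)) = (-5515 + (1/2)*(-185 - 159)/(-159))*(42398 + (-9*(-30))*(5*7)) = (-5515 + (1/2)*(-1/159)*(-344))*(42398 + 270*35) = (-5515 + 172/159)*(42398 + 9450) = -876713/159*51848 = -45455815624/159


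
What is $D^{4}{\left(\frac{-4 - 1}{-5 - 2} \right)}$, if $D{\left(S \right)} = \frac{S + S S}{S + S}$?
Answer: $\frac{1296}{2401} \approx 0.53977$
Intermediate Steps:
$D{\left(S \right)} = \frac{S + S^{2}}{2 S}$
$D^{4}{\left(\frac{-4 - 1}{-5 - 2} \right)} = \left(\frac{1}{2} + \frac{\left(-4 - 1\right) \frac{1}{-5 - 2}}{2}\right)^{4} = \left(\frac{1}{2} + \frac{\left(-5\right) \frac{1}{-7}}{2}\right)^{4} = \left(\frac{1}{2} + \frac{\left(-5\right) \left(- \frac{1}{7}\right)}{2}\right)^{4} = \left(\frac{1}{2} + \frac{1}{2} \cdot \frac{5}{7}\right)^{4} = \left(\frac{1}{2} + \frac{5}{14}\right)^{4} = \left(\frac{6}{7}\right)^{4} = \frac{1296}{2401}$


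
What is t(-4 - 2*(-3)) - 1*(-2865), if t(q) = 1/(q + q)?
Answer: 11461/4 ≈ 2865.3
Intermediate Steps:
t(q) = 1/(2*q)
t(-4 - 2*(-3)) - 1*(-2865) = 1/(2*(-4 - 2*(-3))) - 1*(-2865) = 1/(2*(-4 + 6)) + 2865 = (½)/2 + 2865 = (½)*(½) + 2865 = ¼ + 2865 = 11461/4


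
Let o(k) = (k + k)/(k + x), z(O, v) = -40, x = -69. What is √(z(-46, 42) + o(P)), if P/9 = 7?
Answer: I*√61 ≈ 7.8102*I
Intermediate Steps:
P = 63 (P = 9*7 = 63)
o(k) = 2*k/(-69 + k) (o(k) = (k + k)/(k - 69) = (2*k)/(-69 + k) = 2*k/(-69 + k))
√(z(-46, 42) + o(P)) = √(-40 + 2*63/(-69 + 63)) = √(-40 + 2*63/(-6)) = √(-40 + 2*63*(-⅙)) = √(-40 - 21) = √(-61) = I*√61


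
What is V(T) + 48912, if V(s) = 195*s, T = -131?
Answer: 23367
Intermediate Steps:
V(T) + 48912 = 195*(-131) + 48912 = -25545 + 48912 = 23367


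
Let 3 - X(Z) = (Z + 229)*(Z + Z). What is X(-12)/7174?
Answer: 5211/7174 ≈ 0.72637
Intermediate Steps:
X(Z) = 3 - 2*Z*(229 + Z) (X(Z) = 3 - (Z + 229)*(Z + Z) = 3 - (229 + Z)*2*Z = 3 - 2*Z*(229 + Z))
X(-12)/7174 = (3 - 458*(-12) - 2*(-12)²)/7174 = (3 + 5496 - 2*144)*(1/7174) = (3 + 5496 - 288)*(1/7174) = 5211*(1/7174) = 5211/7174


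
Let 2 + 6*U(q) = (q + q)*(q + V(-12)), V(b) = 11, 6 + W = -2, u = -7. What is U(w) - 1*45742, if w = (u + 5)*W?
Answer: -136795/3 ≈ -45598.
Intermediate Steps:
W = -8 (W = -6 - 2 = -8)
w = 16 (w = (-7 + 5)*(-8) = -2*(-8) = 16)
U(q) = -⅓ + q*(11 + q)/3 (U(q) = -⅓ + ((q + q)*(q + 11))/6 = -⅓ + ((2*q)*(11 + q))/6 = -⅓ + (2*q*(11 + q))/6 = -⅓ + q*(11 + q)/3)
U(w) - 1*45742 = (-⅓ + (⅓)*16² + (11/3)*16) - 1*45742 = (-⅓ + (⅓)*256 + 176/3) - 45742 = (-⅓ + 256/3 + 176/3) - 45742 = 431/3 - 45742 = -136795/3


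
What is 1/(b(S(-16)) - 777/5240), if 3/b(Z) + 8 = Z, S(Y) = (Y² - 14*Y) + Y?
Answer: -24890/3527 ≈ -7.0570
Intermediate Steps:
S(Y) = Y² - 13*Y
b(Z) = 3/(-8 + Z)
1/(b(S(-16)) - 777/5240) = 1/(3/(-8 - 16*(-13 - 16)) - 777/5240) = 1/(3/(-8 - 16*(-29)) - 777*1/5240) = 1/(3/(-8 + 464) - 777/5240) = 1/(3/456 - 777/5240) = 1/(3*(1/456) - 777/5240) = 1/(1/152 - 777/5240) = 1/(-3527/24890) = -24890/3527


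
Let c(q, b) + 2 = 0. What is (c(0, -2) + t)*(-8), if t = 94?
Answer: -736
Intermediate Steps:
c(q, b) = -2 (c(q, b) = -2 + 0 = -2)
(c(0, -2) + t)*(-8) = (-2 + 94)*(-8) = 92*(-8) = -736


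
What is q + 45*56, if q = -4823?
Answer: -2303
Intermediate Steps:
q + 45*56 = -4823 + 45*56 = -4823 + 2520 = -2303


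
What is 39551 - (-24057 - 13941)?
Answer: 77549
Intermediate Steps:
39551 - (-24057 - 13941) = 39551 - 1*(-37998) = 39551 + 37998 = 77549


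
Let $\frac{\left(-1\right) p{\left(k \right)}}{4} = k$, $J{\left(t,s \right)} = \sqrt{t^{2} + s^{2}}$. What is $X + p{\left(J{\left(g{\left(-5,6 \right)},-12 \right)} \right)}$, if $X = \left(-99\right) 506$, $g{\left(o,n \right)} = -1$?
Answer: $-50094 - 4 \sqrt{145} \approx -50142.0$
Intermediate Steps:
$X = -50094$
$J{\left(t,s \right)} = \sqrt{s^{2} + t^{2}}$
$p{\left(k \right)} = - 4 k$
$X + p{\left(J{\left(g{\left(-5,6 \right)},-12 \right)} \right)} = -50094 - 4 \sqrt{\left(-12\right)^{2} + \left(-1\right)^{2}} = -50094 - 4 \sqrt{144 + 1} = -50094 - 4 \sqrt{145}$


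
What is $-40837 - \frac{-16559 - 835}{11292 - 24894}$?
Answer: $- \frac{92580378}{2267} \approx -40838.0$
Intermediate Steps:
$-40837 - \frac{-16559 - 835}{11292 - 24894} = -40837 - - \frac{17394}{-13602} = -40837 - \left(-17394\right) \left(- \frac{1}{13602}\right) = -40837 - \frac{2899}{2267} = - \frac{92580378}{2267}$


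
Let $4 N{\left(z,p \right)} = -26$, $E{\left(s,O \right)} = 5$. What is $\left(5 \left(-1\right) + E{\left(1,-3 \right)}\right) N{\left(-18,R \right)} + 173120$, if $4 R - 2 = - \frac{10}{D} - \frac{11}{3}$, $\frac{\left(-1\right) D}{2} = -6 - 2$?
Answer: $173120$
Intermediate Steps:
$D = 16$ ($D = - 2 \left(-6 - 2\right) = \left(-2\right) \left(-8\right) = 16$)
$R = - \frac{55}{96}$ ($R = \frac{1}{2} + \frac{- \frac{10}{16} - \frac{11}{3}}{4} = \frac{1}{2} + \frac{\left(-10\right) \frac{1}{16} - \frac{11}{3}}{4} = \frac{1}{2} + \frac{- \frac{5}{8} - \frac{11}{3}}{4} = \frac{1}{2} + \frac{1}{4} \left(- \frac{103}{24}\right) = \frac{1}{2} - \frac{103}{96} = - \frac{55}{96} \approx -0.57292$)
$N{\left(z,p \right)} = - \frac{13}{2}$ ($N{\left(z,p \right)} = \frac{1}{4} \left(-26\right) = - \frac{13}{2}$)
$\left(5 \left(-1\right) + E{\left(1,-3 \right)}\right) N{\left(-18,R \right)} + 173120 = \left(5 \left(-1\right) + 5\right) \left(- \frac{13}{2}\right) + 173120 = \left(-5 + 5\right) \left(- \frac{13}{2}\right) + 173120 = 0 \left(- \frac{13}{2}\right) + 173120 = 0 + 173120 = 173120$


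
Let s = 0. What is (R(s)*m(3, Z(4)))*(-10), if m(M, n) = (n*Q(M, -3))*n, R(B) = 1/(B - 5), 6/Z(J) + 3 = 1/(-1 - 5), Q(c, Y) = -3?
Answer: -7776/361 ≈ -21.540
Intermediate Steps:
Z(J) = -36/19 (Z(J) = 6/(-3 + 1/(-1 - 5)) = 6/(-3 + 1/(-6)) = 6/(-3 - ⅙) = 6/(-19/6) = 6*(-6/19) = -36/19)
R(B) = 1/(-5 + B)
m(M, n) = -3*n² (m(M, n) = (n*(-3))*n = (-3*n)*n = -3*n²)
(R(s)*m(3, Z(4)))*(-10) = ((-3*(-36/19)²)/(-5 + 0))*(-10) = ((-3*1296/361)/(-5))*(-10) = -⅕*(-3888/361)*(-10) = (3888/1805)*(-10) = -7776/361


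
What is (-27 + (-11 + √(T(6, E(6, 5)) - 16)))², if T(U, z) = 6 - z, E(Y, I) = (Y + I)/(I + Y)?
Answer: (38 - I*√11)² ≈ 1433.0 - 252.06*I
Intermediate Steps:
E(Y, I) = 1 (E(Y, I) = (I + Y)/(I + Y) = 1)
(-27 + (-11 + √(T(6, E(6, 5)) - 16)))² = (-27 + (-11 + √((6 - 1*1) - 16)))² = (-27 + (-11 + √((6 - 1) - 16)))² = (-27 + (-11 + √(5 - 16)))² = (-27 + (-11 + √(-11)))² = (-27 + (-11 + I*√11))² = (-38 + I*√11)²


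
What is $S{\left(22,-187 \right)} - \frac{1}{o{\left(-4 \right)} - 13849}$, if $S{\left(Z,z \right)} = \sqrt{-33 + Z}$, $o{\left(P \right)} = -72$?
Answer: $\frac{1}{13921} + i \sqrt{11} \approx 7.1834 \cdot 10^{-5} + 3.3166 i$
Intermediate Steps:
$S{\left(22,-187 \right)} - \frac{1}{o{\left(-4 \right)} - 13849} = \sqrt{-33 + 22} - \frac{1}{-72 - 13849} = \sqrt{-11} - \frac{1}{-13921} = i \sqrt{11} - - \frac{1}{13921} = i \sqrt{11} + \frac{1}{13921} = \frac{1}{13921} + i \sqrt{11}$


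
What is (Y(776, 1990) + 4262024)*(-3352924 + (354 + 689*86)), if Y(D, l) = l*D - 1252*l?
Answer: -10916631183744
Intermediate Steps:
Y(D, l) = -1252*l + D*l (Y(D, l) = D*l - 1252*l = -1252*l + D*l)
(Y(776, 1990) + 4262024)*(-3352924 + (354 + 689*86)) = (1990*(-1252 + 776) + 4262024)*(-3352924 + (354 + 689*86)) = (1990*(-476) + 4262024)*(-3352924 + (354 + 59254)) = (-947240 + 4262024)*(-3352924 + 59608) = 3314784*(-3293316) = -10916631183744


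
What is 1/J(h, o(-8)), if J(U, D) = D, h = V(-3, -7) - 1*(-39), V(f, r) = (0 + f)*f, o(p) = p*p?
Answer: 1/64 ≈ 0.015625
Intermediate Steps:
o(p) = p**2
V(f, r) = f**2 (V(f, r) = f*f = f**2)
h = 48 (h = (-3)**2 - 1*(-39) = 9 + 39 = 48)
1/J(h, o(-8)) = 1/((-8)**2) = 1/64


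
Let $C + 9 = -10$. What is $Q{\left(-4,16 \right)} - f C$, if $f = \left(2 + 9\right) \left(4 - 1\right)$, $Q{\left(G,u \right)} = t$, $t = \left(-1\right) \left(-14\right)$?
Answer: $8778$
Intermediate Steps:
$C = -19$ ($C = -9 - 10 = -19$)
$t = 14$
$Q{\left(G,u \right)} = 14$
$f = 33$ ($f = 11 \cdot 3 = 33$)
$Q{\left(-4,16 \right)} - f C = 14 \left(-1\right) 33 \left(-19\right) = 14 \left(\left(-33\right) \left(-19\right)\right) = 14 \cdot 627 = 8778$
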